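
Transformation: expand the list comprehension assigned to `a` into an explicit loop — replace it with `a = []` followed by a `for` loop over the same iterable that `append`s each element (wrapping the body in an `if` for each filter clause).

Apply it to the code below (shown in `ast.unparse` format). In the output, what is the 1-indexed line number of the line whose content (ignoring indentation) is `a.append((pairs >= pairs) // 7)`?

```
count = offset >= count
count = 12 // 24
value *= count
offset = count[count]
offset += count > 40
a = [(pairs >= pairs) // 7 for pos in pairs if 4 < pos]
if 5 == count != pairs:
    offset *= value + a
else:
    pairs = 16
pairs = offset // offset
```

Transformed code:
count = offset >= count
count = 12 // 24
value *= count
offset = count[count]
offset += count > 40
a = []
for pos in pairs:
    if 4 < pos:
        a.append((pairs >= pairs) // 7)
if 5 == count != pairs:
    offset *= value + a
else:
    pairs = 16
pairs = offset // offset

9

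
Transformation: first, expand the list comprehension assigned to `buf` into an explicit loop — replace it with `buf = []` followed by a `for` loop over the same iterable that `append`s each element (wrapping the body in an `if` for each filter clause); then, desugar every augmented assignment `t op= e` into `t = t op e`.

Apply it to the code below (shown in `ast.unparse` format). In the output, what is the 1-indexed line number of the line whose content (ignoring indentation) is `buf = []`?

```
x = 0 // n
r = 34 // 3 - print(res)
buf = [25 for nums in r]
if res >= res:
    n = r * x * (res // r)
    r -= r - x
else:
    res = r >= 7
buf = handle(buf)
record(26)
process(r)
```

3

Transformed code:
x = 0 // n
r = 34 // 3 - print(res)
buf = []
for nums in r:
    buf.append(25)
if res >= res:
    n = r * x * (res // r)
    r = r - (r - x)
else:
    res = r >= 7
buf = handle(buf)
record(26)
process(r)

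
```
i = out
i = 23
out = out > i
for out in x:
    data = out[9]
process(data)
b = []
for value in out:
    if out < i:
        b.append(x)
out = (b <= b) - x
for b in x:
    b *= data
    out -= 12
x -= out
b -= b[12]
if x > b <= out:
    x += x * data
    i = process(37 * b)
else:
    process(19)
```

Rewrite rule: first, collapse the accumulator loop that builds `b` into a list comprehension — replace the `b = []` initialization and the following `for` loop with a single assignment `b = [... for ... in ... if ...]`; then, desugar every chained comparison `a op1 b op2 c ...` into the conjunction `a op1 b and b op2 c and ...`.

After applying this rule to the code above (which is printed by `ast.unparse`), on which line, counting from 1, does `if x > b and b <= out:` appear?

14

Transformed code:
i = out
i = 23
out = out > i
for out in x:
    data = out[9]
process(data)
b = [x for value in out if out < i]
out = (b <= b) - x
for b in x:
    b *= data
    out -= 12
x -= out
b -= b[12]
if x > b and b <= out:
    x += x * data
    i = process(37 * b)
else:
    process(19)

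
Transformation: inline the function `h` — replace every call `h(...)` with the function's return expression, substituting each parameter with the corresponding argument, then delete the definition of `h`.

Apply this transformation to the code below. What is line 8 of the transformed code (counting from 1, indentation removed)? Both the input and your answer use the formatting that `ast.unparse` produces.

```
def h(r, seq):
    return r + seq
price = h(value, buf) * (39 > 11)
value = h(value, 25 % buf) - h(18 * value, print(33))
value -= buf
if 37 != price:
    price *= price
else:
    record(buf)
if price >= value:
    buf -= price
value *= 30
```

if price >= value:

Transformed code:
price = (value + buf) * (39 > 11)
value = value + 25 % buf - (18 * value + print(33))
value -= buf
if 37 != price:
    price *= price
else:
    record(buf)
if price >= value:
    buf -= price
value *= 30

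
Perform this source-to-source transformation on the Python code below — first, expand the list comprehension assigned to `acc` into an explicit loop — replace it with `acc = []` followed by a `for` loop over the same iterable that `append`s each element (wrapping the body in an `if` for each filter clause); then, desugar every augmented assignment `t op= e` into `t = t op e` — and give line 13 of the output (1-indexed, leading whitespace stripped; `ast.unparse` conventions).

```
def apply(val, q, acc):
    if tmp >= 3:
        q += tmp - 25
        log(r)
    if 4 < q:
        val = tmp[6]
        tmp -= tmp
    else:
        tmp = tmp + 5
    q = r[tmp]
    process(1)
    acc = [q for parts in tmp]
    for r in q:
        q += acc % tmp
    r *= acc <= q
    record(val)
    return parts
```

for parts in tmp:

Transformed code:
def apply(val, q, acc):
    if tmp >= 3:
        q = q + (tmp - 25)
        log(r)
    if 4 < q:
        val = tmp[6]
        tmp = tmp - tmp
    else:
        tmp = tmp + 5
    q = r[tmp]
    process(1)
    acc = []
    for parts in tmp:
        acc.append(q)
    for r in q:
        q = q + acc % tmp
    r = r * (acc <= q)
    record(val)
    return parts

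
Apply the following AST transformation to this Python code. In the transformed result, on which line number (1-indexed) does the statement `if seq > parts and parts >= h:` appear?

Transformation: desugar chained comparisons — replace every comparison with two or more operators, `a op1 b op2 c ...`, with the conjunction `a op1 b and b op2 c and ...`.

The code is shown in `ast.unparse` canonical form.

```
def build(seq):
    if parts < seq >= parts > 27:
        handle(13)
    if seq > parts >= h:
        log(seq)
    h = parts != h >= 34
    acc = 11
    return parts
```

4

Transformed code:
def build(seq):
    if parts < seq and seq >= parts and (parts > 27):
        handle(13)
    if seq > parts and parts >= h:
        log(seq)
    h = parts != h and h >= 34
    acc = 11
    return parts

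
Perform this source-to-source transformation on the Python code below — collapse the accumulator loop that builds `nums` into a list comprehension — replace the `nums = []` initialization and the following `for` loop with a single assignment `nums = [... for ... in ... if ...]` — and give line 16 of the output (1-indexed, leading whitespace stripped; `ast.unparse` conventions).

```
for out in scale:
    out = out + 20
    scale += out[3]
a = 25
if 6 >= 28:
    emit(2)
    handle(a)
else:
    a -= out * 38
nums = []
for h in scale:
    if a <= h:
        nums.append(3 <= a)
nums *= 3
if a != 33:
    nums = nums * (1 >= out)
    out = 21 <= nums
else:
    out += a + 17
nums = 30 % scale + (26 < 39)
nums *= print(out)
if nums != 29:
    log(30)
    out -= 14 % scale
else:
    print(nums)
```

Transformed code:
for out in scale:
    out = out + 20
    scale += out[3]
a = 25
if 6 >= 28:
    emit(2)
    handle(a)
else:
    a -= out * 38
nums = [3 <= a for h in scale if a <= h]
nums *= 3
if a != 33:
    nums = nums * (1 >= out)
    out = 21 <= nums
else:
    out += a + 17
nums = 30 % scale + (26 < 39)
nums *= print(out)
if nums != 29:
    log(30)
    out -= 14 % scale
else:
    print(nums)

out += a + 17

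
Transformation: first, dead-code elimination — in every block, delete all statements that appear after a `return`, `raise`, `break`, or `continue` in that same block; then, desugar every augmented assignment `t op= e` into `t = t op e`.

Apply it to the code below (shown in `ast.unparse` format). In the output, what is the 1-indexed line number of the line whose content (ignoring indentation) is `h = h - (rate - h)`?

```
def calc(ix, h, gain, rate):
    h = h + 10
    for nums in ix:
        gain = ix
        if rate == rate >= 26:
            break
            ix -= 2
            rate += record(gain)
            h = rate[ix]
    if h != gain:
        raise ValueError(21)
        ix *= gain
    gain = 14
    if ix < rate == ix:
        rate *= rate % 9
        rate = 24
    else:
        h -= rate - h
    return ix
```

14

Transformed code:
def calc(ix, h, gain, rate):
    h = h + 10
    for nums in ix:
        gain = ix
        if rate == rate >= 26:
            break
    if h != gain:
        raise ValueError(21)
    gain = 14
    if ix < rate == ix:
        rate = rate * (rate % 9)
        rate = 24
    else:
        h = h - (rate - h)
    return ix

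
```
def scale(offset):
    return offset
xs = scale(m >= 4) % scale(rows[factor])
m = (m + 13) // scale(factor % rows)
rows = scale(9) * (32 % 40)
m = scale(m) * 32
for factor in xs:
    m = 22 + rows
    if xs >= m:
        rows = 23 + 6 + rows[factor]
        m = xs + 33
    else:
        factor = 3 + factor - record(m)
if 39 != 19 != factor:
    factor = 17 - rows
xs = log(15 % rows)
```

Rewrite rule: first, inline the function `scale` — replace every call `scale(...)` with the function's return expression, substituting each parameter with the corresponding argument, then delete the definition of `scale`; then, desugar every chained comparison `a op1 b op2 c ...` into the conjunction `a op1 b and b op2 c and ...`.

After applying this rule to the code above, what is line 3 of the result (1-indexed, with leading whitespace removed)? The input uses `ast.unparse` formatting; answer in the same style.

Transformed code:
xs = (m >= 4) % rows[factor]
m = (m + 13) // (factor % rows)
rows = 9 * (32 % 40)
m = m * 32
for factor in xs:
    m = 22 + rows
    if xs >= m:
        rows = 23 + 6 + rows[factor]
        m = xs + 33
    else:
        factor = 3 + factor - record(m)
if 39 != 19 and 19 != factor:
    factor = 17 - rows
xs = log(15 % rows)

rows = 9 * (32 % 40)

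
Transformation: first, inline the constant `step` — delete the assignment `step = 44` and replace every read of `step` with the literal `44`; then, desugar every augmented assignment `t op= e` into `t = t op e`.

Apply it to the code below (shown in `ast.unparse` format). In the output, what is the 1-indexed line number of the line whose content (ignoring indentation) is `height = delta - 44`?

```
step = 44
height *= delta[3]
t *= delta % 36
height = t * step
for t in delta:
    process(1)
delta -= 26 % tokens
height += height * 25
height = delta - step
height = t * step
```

8

Transformed code:
height = height * delta[3]
t = t * (delta % 36)
height = t * 44
for t in delta:
    process(1)
delta = delta - 26 % tokens
height = height + height * 25
height = delta - 44
height = t * 44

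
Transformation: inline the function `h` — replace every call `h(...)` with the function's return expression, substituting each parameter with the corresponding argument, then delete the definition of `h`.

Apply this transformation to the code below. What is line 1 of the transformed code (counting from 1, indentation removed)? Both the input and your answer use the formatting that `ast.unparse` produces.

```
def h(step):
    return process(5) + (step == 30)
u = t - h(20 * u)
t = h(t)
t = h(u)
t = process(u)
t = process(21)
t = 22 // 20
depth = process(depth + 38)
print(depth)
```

Transformed code:
u = t - (process(5) + (20 * u == 30))
t = process(5) + (t == 30)
t = process(5) + (u == 30)
t = process(u)
t = process(21)
t = 22 // 20
depth = process(depth + 38)
print(depth)

u = t - (process(5) + (20 * u == 30))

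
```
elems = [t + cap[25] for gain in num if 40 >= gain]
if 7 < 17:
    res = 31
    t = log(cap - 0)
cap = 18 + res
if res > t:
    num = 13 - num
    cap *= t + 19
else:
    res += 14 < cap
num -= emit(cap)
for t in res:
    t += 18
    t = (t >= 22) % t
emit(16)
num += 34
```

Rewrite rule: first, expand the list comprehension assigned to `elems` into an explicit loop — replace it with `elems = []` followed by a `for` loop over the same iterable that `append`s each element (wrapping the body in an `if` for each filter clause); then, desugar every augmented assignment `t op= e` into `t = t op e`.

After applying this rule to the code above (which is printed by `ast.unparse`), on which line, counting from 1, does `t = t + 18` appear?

16

Transformed code:
elems = []
for gain in num:
    if 40 >= gain:
        elems.append(t + cap[25])
if 7 < 17:
    res = 31
    t = log(cap - 0)
cap = 18 + res
if res > t:
    num = 13 - num
    cap = cap * (t + 19)
else:
    res = res + (14 < cap)
num = num - emit(cap)
for t in res:
    t = t + 18
    t = (t >= 22) % t
emit(16)
num = num + 34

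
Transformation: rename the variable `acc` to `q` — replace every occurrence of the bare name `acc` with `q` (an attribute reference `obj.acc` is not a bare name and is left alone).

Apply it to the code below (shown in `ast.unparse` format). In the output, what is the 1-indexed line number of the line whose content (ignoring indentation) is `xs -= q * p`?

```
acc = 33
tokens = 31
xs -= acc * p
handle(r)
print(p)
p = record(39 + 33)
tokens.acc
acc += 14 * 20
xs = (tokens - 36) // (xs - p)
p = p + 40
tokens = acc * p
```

Transformed code:
q = 33
tokens = 31
xs -= q * p
handle(r)
print(p)
p = record(39 + 33)
tokens.acc
q += 14 * 20
xs = (tokens - 36) // (xs - p)
p = p + 40
tokens = q * p

3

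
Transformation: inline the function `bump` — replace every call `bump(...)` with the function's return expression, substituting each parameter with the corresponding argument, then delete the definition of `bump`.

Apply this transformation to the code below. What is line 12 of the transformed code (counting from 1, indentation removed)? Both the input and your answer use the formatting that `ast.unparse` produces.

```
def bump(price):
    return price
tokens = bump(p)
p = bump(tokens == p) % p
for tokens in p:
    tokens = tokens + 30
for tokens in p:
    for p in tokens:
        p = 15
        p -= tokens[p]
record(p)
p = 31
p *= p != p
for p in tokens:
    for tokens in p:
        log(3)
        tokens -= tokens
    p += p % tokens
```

Transformed code:
tokens = p
p = (tokens == p) % p
for tokens in p:
    tokens = tokens + 30
for tokens in p:
    for p in tokens:
        p = 15
        p -= tokens[p]
record(p)
p = 31
p *= p != p
for p in tokens:
    for tokens in p:
        log(3)
        tokens -= tokens
    p += p % tokens

for p in tokens:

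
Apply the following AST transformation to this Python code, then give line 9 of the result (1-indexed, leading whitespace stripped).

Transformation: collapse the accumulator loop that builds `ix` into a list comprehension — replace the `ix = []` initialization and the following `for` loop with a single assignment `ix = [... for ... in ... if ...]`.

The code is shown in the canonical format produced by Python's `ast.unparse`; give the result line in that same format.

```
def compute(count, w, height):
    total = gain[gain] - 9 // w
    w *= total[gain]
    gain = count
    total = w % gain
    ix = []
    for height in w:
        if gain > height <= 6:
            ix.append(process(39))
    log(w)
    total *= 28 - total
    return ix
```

Transformed code:
def compute(count, w, height):
    total = gain[gain] - 9 // w
    w *= total[gain]
    gain = count
    total = w % gain
    ix = [process(39) for height in w if gain > height <= 6]
    log(w)
    total *= 28 - total
    return ix

return ix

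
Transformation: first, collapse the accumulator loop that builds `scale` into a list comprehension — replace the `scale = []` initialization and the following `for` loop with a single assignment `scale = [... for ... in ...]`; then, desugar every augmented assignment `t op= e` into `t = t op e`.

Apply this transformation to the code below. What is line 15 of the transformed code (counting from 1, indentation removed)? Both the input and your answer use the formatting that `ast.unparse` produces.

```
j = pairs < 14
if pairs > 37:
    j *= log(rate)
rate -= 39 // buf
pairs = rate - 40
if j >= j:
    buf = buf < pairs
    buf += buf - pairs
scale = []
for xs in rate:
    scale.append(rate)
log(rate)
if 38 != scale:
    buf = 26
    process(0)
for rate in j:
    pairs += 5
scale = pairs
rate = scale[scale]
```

pairs = pairs + 5

Transformed code:
j = pairs < 14
if pairs > 37:
    j = j * log(rate)
rate = rate - 39 // buf
pairs = rate - 40
if j >= j:
    buf = buf < pairs
    buf = buf + (buf - pairs)
scale = [rate for xs in rate]
log(rate)
if 38 != scale:
    buf = 26
    process(0)
for rate in j:
    pairs = pairs + 5
scale = pairs
rate = scale[scale]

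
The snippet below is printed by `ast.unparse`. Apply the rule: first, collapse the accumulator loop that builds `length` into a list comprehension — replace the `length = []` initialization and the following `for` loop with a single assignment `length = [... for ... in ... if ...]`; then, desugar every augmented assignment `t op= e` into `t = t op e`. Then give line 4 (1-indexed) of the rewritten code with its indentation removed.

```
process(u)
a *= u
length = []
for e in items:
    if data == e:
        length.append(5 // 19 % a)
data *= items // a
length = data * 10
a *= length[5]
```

data = data * (items // a)

Transformed code:
process(u)
a = a * u
length = [5 // 19 % a for e in items if data == e]
data = data * (items // a)
length = data * 10
a = a * length[5]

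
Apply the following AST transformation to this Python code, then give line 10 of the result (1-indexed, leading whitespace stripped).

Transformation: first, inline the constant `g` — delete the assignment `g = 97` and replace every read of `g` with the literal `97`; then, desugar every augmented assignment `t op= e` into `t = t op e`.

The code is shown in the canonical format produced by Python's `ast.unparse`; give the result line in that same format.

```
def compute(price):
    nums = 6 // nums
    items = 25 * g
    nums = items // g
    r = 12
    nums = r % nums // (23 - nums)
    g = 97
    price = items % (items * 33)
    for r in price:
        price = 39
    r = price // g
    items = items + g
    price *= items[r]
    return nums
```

r = price // 97

Transformed code:
def compute(price):
    nums = 6 // nums
    items = 25 * 97
    nums = items // 97
    r = 12
    nums = r % nums // (23 - nums)
    price = items % (items * 33)
    for r in price:
        price = 39
    r = price // 97
    items = items + 97
    price = price * items[r]
    return nums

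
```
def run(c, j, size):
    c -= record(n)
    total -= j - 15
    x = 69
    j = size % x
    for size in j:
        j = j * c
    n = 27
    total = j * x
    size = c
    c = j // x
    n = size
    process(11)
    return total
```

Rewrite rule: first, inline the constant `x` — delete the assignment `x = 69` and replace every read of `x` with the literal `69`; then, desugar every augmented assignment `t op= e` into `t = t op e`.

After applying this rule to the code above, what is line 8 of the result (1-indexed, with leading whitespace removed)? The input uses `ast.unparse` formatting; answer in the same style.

total = j * 69

Transformed code:
def run(c, j, size):
    c = c - record(n)
    total = total - (j - 15)
    j = size % 69
    for size in j:
        j = j * c
    n = 27
    total = j * 69
    size = c
    c = j // 69
    n = size
    process(11)
    return total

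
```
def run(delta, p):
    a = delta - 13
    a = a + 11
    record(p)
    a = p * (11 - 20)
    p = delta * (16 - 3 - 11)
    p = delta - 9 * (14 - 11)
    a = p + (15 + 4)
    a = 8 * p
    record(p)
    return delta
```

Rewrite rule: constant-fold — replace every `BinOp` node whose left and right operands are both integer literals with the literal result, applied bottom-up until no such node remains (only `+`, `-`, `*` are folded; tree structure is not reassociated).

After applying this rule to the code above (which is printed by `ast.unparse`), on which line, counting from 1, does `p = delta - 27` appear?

7

Transformed code:
def run(delta, p):
    a = delta - 13
    a = a + 11
    record(p)
    a = p * -9
    p = delta * 2
    p = delta - 27
    a = p + 19
    a = 8 * p
    record(p)
    return delta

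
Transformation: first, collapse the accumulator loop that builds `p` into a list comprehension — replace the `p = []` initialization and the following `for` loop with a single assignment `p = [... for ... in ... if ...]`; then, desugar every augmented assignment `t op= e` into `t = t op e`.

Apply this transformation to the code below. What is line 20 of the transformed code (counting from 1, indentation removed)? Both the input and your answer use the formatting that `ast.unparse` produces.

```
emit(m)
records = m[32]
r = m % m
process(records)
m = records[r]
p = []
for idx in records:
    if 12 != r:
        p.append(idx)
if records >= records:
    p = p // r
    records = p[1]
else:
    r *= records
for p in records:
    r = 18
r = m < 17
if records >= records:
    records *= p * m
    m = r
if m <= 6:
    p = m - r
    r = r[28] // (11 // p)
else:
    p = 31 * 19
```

Transformed code:
emit(m)
records = m[32]
r = m % m
process(records)
m = records[r]
p = [idx for idx in records if 12 != r]
if records >= records:
    p = p // r
    records = p[1]
else:
    r = r * records
for p in records:
    r = 18
r = m < 17
if records >= records:
    records = records * (p * m)
    m = r
if m <= 6:
    p = m - r
    r = r[28] // (11 // p)
else:
    p = 31 * 19

r = r[28] // (11 // p)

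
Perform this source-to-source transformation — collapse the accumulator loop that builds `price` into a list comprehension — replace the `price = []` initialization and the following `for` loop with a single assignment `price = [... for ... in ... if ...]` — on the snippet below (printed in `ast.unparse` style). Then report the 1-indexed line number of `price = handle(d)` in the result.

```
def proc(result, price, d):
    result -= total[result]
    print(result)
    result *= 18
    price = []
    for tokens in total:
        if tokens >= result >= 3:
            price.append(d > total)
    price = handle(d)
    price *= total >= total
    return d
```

Transformed code:
def proc(result, price, d):
    result -= total[result]
    print(result)
    result *= 18
    price = [d > total for tokens in total if tokens >= result >= 3]
    price = handle(d)
    price *= total >= total
    return d

6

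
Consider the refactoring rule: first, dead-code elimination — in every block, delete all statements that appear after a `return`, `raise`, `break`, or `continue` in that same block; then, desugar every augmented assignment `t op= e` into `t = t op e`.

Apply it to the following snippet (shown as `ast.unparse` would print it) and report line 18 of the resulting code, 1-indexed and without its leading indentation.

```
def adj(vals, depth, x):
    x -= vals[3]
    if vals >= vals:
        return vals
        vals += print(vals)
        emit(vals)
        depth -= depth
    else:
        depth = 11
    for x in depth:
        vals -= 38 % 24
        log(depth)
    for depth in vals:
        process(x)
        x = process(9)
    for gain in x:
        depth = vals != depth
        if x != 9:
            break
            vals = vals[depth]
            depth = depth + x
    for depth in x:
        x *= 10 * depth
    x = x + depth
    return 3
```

Transformed code:
def adj(vals, depth, x):
    x = x - vals[3]
    if vals >= vals:
        return vals
    else:
        depth = 11
    for x in depth:
        vals = vals - 38 % 24
        log(depth)
    for depth in vals:
        process(x)
        x = process(9)
    for gain in x:
        depth = vals != depth
        if x != 9:
            break
    for depth in x:
        x = x * (10 * depth)
    x = x + depth
    return 3

x = x * (10 * depth)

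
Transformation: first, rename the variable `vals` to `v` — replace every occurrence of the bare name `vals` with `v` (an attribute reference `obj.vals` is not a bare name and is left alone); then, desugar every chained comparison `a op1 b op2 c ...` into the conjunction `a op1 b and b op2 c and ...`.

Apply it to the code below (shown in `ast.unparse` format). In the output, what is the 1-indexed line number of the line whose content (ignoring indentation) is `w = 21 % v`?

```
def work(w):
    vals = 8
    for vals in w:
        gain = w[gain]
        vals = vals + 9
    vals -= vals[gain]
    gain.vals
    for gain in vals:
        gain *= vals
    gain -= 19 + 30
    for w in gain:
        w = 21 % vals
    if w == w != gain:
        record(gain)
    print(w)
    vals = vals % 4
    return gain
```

12

Transformed code:
def work(w):
    v = 8
    for v in w:
        gain = w[gain]
        v = v + 9
    v -= v[gain]
    gain.vals
    for gain in v:
        gain *= v
    gain -= 19 + 30
    for w in gain:
        w = 21 % v
    if w == w and w != gain:
        record(gain)
    print(w)
    v = v % 4
    return gain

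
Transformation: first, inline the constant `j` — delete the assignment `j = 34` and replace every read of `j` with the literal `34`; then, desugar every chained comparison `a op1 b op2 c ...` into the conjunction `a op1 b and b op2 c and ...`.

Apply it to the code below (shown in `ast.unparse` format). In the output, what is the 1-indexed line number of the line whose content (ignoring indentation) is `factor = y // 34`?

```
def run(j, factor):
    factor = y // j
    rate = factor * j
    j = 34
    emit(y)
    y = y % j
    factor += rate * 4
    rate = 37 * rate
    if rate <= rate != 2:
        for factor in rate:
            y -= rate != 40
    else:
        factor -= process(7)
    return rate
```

Transformed code:
def run(j, factor):
    factor = y // 34
    rate = factor * 34
    emit(y)
    y = y % 34
    factor += rate * 4
    rate = 37 * rate
    if rate <= rate and rate != 2:
        for factor in rate:
            y -= rate != 40
    else:
        factor -= process(7)
    return rate

2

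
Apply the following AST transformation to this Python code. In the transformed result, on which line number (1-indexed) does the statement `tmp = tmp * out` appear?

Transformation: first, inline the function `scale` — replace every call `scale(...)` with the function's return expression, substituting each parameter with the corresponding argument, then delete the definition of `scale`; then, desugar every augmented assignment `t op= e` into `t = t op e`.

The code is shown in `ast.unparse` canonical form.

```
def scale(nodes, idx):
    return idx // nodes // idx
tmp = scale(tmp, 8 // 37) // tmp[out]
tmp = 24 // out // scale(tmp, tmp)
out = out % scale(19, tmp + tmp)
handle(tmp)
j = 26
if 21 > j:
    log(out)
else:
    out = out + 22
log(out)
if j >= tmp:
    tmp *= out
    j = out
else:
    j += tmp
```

12

Transformed code:
tmp = 8 // 37 // tmp // (8 // 37) // tmp[out]
tmp = 24 // out // (tmp // tmp // tmp)
out = out % ((tmp + tmp) // 19 // (tmp + tmp))
handle(tmp)
j = 26
if 21 > j:
    log(out)
else:
    out = out + 22
log(out)
if j >= tmp:
    tmp = tmp * out
    j = out
else:
    j = j + tmp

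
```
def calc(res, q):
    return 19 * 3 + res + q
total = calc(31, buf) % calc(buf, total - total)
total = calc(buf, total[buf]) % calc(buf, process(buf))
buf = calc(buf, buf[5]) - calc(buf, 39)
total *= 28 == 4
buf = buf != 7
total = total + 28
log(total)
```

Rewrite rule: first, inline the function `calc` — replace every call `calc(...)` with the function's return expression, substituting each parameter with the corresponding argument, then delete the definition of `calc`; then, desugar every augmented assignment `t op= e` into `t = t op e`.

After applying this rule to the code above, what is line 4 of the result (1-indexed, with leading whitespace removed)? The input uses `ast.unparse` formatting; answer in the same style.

Transformed code:
total = (19 * 3 + 31 + buf) % (19 * 3 + buf + (total - total))
total = (19 * 3 + buf + total[buf]) % (19 * 3 + buf + process(buf))
buf = 19 * 3 + buf + buf[5] - (19 * 3 + buf + 39)
total = total * (28 == 4)
buf = buf != 7
total = total + 28
log(total)

total = total * (28 == 4)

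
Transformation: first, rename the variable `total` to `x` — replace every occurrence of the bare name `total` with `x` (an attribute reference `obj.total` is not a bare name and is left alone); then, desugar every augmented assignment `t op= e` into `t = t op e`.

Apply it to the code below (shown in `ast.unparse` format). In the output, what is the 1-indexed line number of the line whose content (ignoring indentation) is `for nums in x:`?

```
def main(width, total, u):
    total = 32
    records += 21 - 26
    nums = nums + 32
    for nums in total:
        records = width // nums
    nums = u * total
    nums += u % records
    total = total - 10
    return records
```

Transformed code:
def main(width, x, u):
    x = 32
    records = records + (21 - 26)
    nums = nums + 32
    for nums in x:
        records = width // nums
    nums = u * x
    nums = nums + u % records
    x = x - 10
    return records

5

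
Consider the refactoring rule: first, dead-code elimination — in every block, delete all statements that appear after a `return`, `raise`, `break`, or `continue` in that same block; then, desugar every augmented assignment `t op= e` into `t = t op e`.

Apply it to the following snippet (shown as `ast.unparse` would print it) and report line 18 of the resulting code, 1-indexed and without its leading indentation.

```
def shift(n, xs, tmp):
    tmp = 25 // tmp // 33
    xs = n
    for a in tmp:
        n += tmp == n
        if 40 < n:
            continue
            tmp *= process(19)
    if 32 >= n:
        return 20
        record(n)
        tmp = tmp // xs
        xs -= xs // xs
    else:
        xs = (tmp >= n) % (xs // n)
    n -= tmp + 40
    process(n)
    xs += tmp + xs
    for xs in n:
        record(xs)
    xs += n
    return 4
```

return 4

Transformed code:
def shift(n, xs, tmp):
    tmp = 25 // tmp // 33
    xs = n
    for a in tmp:
        n = n + (tmp == n)
        if 40 < n:
            continue
    if 32 >= n:
        return 20
    else:
        xs = (tmp >= n) % (xs // n)
    n = n - (tmp + 40)
    process(n)
    xs = xs + (tmp + xs)
    for xs in n:
        record(xs)
    xs = xs + n
    return 4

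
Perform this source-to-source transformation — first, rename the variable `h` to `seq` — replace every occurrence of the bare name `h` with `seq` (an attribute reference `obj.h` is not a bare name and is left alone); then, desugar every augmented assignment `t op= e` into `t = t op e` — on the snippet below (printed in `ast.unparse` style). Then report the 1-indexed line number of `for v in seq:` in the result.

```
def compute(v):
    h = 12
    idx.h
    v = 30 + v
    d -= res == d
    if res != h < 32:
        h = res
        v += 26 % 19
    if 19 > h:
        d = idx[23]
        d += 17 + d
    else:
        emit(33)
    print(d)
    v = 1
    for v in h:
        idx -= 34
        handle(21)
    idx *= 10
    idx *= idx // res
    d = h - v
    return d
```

Transformed code:
def compute(v):
    seq = 12
    idx.h
    v = 30 + v
    d = d - (res == d)
    if res != seq < 32:
        seq = res
        v = v + 26 % 19
    if 19 > seq:
        d = idx[23]
        d = d + (17 + d)
    else:
        emit(33)
    print(d)
    v = 1
    for v in seq:
        idx = idx - 34
        handle(21)
    idx = idx * 10
    idx = idx * (idx // res)
    d = seq - v
    return d

16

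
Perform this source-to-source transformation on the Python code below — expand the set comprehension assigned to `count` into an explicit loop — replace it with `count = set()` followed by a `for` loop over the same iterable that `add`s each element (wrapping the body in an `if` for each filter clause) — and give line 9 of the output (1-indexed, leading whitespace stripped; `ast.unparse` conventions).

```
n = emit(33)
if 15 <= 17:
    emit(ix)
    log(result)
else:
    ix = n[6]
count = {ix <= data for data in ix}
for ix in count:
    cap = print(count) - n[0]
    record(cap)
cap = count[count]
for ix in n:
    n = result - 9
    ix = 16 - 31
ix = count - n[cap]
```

count.add(ix <= data)

Transformed code:
n = emit(33)
if 15 <= 17:
    emit(ix)
    log(result)
else:
    ix = n[6]
count = set()
for data in ix:
    count.add(ix <= data)
for ix in count:
    cap = print(count) - n[0]
    record(cap)
cap = count[count]
for ix in n:
    n = result - 9
    ix = 16 - 31
ix = count - n[cap]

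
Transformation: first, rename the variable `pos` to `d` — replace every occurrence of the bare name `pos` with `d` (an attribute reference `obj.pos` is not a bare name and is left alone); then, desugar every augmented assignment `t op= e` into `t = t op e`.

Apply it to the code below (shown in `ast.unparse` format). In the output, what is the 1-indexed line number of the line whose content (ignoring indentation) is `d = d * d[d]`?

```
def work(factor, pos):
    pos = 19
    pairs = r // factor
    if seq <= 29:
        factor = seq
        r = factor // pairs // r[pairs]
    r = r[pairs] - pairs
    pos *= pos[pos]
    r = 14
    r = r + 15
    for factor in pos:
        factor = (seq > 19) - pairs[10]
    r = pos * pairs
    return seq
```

8

Transformed code:
def work(factor, d):
    d = 19
    pairs = r // factor
    if seq <= 29:
        factor = seq
        r = factor // pairs // r[pairs]
    r = r[pairs] - pairs
    d = d * d[d]
    r = 14
    r = r + 15
    for factor in d:
        factor = (seq > 19) - pairs[10]
    r = d * pairs
    return seq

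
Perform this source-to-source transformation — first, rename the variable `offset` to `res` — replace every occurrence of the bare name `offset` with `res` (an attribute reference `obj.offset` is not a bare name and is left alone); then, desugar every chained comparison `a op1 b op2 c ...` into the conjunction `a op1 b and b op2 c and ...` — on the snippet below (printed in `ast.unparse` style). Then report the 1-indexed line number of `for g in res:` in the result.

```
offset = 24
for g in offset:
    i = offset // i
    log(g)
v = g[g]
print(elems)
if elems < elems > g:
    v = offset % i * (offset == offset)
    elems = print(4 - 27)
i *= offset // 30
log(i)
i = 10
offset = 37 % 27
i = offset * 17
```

2

Transformed code:
res = 24
for g in res:
    i = res // i
    log(g)
v = g[g]
print(elems)
if elems < elems and elems > g:
    v = res % i * (res == res)
    elems = print(4 - 27)
i *= res // 30
log(i)
i = 10
res = 37 % 27
i = res * 17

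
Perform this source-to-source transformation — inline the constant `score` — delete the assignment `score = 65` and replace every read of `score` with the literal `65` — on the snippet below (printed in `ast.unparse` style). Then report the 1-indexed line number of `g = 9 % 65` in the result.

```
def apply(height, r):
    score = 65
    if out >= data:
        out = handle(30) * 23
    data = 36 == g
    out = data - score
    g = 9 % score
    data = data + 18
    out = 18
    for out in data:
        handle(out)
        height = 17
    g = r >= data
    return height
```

Transformed code:
def apply(height, r):
    if out >= data:
        out = handle(30) * 23
    data = 36 == g
    out = data - 65
    g = 9 % 65
    data = data + 18
    out = 18
    for out in data:
        handle(out)
        height = 17
    g = r >= data
    return height

6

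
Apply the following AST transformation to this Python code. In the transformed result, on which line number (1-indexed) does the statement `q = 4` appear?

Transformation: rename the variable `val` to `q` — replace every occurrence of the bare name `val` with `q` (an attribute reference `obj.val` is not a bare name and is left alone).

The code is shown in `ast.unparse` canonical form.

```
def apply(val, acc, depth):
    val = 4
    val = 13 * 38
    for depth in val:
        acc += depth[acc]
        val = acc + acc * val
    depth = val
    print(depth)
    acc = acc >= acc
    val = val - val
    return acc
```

2

Transformed code:
def apply(q, acc, depth):
    q = 4
    q = 13 * 38
    for depth in q:
        acc += depth[acc]
        q = acc + acc * q
    depth = q
    print(depth)
    acc = acc >= acc
    q = q - q
    return acc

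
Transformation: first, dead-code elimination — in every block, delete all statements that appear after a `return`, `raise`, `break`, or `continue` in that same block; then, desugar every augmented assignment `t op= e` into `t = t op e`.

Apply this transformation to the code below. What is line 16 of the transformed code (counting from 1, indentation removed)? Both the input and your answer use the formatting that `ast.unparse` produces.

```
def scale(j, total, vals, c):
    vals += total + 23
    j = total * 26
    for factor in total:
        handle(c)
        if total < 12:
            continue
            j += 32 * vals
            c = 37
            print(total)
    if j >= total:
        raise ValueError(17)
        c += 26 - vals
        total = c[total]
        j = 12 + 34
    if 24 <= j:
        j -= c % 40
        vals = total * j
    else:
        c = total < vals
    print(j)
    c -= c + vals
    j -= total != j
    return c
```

Transformed code:
def scale(j, total, vals, c):
    vals = vals + (total + 23)
    j = total * 26
    for factor in total:
        handle(c)
        if total < 12:
            continue
    if j >= total:
        raise ValueError(17)
    if 24 <= j:
        j = j - c % 40
        vals = total * j
    else:
        c = total < vals
    print(j)
    c = c - (c + vals)
    j = j - (total != j)
    return c

c = c - (c + vals)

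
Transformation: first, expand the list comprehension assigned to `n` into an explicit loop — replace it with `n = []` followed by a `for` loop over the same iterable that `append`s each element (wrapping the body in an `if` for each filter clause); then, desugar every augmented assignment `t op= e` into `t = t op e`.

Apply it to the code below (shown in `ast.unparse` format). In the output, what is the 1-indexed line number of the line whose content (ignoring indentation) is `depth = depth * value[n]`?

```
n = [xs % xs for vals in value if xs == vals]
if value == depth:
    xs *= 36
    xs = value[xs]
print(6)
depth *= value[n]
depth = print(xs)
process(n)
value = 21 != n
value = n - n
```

Transformed code:
n = []
for vals in value:
    if xs == vals:
        n.append(xs % xs)
if value == depth:
    xs = xs * 36
    xs = value[xs]
print(6)
depth = depth * value[n]
depth = print(xs)
process(n)
value = 21 != n
value = n - n

9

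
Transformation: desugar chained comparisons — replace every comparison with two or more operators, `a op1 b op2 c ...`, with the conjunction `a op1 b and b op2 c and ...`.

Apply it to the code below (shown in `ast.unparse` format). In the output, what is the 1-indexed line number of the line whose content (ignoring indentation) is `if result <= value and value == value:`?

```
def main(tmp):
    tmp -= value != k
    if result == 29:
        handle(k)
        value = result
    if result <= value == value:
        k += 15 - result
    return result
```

Transformed code:
def main(tmp):
    tmp -= value != k
    if result == 29:
        handle(k)
        value = result
    if result <= value and value == value:
        k += 15 - result
    return result

6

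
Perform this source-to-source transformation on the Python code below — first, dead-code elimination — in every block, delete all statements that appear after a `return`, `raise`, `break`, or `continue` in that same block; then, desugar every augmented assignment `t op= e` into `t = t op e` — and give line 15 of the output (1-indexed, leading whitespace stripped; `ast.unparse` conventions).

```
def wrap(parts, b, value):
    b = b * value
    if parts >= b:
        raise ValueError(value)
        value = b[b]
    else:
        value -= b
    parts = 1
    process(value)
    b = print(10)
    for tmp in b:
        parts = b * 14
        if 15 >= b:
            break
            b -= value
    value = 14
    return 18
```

Transformed code:
def wrap(parts, b, value):
    b = b * value
    if parts >= b:
        raise ValueError(value)
    else:
        value = value - b
    parts = 1
    process(value)
    b = print(10)
    for tmp in b:
        parts = b * 14
        if 15 >= b:
            break
    value = 14
    return 18

return 18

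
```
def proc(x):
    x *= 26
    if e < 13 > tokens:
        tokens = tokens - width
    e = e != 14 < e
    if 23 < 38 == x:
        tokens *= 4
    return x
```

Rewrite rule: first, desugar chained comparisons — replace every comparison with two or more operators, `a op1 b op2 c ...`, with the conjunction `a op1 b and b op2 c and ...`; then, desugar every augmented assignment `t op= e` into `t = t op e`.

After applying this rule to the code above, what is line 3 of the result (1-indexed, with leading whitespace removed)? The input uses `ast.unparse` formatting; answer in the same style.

if e < 13 and 13 > tokens:

Transformed code:
def proc(x):
    x = x * 26
    if e < 13 and 13 > tokens:
        tokens = tokens - width
    e = e != 14 and 14 < e
    if 23 < 38 and 38 == x:
        tokens = tokens * 4
    return x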